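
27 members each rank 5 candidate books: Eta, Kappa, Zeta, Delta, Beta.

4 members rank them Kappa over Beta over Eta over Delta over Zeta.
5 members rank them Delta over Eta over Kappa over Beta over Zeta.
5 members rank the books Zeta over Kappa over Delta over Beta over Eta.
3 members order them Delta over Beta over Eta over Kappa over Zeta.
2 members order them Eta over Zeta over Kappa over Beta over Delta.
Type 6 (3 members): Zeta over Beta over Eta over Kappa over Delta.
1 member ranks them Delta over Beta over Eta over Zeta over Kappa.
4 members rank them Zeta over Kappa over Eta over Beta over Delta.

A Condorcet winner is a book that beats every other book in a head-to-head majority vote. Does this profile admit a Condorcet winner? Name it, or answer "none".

Head-to-head results (27 members):
Eta–Kappa: Eta 14–13.
Eta vs Zeta: Eta, 15–12.
Eta vs Delta: Delta, 14–13.
Eta vs Beta: Beta, 16–11.
Kappa vs Zeta: 12 to 15, Zeta.
Kappa vs Delta: Kappa wins 18–9.
Kappa–Beta: Kappa 20–7.
Zeta–Delta: Zeta 14–13.
Zeta vs Beta: 14 to 13, Zeta.
Delta–Beta: Delta 14–13.
Every book loses at least once (Eta loses to Delta; Kappa loses to Eta; Zeta loses to Eta; Delta loses to Kappa; Beta loses to Kappa). The majority relation contains the cycle Eta > Kappa > Delta > Eta, so there is no Condorcet winner.

none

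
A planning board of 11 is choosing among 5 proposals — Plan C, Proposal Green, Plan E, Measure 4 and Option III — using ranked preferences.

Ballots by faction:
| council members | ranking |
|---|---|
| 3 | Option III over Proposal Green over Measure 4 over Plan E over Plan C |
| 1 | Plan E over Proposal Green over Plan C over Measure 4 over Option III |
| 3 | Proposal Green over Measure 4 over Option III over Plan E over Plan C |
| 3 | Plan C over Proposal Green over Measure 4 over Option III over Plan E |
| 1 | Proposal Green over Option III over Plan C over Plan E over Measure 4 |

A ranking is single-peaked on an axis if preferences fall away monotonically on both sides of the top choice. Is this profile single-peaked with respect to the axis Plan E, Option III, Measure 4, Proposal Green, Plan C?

Axis positions: Plan E=1, Option III=2, Measure 4=3, Proposal Green=4, Plan C=5.
Faction 1: ranking walks positions 2-4-3-1-5; Proposal Green is ranked above Measure 4 even though Measure 4 lies between Proposal Green and the peak Option III on the axis — preferences dip and rise again. Not single-peaked.
Faction 2: ranking walks positions 1-4-5-3-2; Proposal Green is ranked above Option III even though Option III lies between Proposal Green and the peak Plan E on the axis — preferences dip and rise again. Not single-peaked.
Faction 3 (peak Proposal Green at position 4): ranking walks positions 4-3-2-1-5, expanding outward from the peak — single-peaked.
Faction 4 (peak Plan C at position 5): ranking walks positions 5-4-3-2-1, expanding outward from the peak — single-peaked.
Faction 5: ranking walks positions 4-2-5-1-3; Option III is ranked above Measure 4 even though Measure 4 lies between Option III and the peak Proposal Green on the axis — preferences dip and rise again. Not single-peaked.
Faction 1 violates single-peakedness, so the profile is not single-peaked on this axis.

no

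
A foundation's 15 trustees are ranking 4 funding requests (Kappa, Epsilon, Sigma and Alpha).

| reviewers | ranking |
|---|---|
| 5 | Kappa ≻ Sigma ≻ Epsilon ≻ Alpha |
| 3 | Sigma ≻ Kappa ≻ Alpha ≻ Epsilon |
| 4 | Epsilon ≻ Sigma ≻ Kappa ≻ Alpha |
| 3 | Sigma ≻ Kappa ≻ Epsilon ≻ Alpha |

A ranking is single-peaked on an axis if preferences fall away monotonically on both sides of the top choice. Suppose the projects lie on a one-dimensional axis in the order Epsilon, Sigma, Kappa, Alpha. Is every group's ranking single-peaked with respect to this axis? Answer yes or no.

Axis positions: Epsilon=1, Sigma=2, Kappa=3, Alpha=4.
Group 1 (peak Kappa at position 3): ranking walks positions 3-2-1-4, expanding outward from the peak — single-peaked.
Group 2 (peak Sigma at position 2): ranking walks positions 2-3-4-1, expanding outward from the peak — single-peaked.
Group 3 (peak Epsilon at position 1): ranking walks positions 1-2-3-4, expanding outward from the peak — single-peaked.
Group 4 (peak Sigma at position 2): ranking walks positions 2-3-1-4, expanding outward from the peak — single-peaked.
Every ranking is single-peaked on this axis.

yes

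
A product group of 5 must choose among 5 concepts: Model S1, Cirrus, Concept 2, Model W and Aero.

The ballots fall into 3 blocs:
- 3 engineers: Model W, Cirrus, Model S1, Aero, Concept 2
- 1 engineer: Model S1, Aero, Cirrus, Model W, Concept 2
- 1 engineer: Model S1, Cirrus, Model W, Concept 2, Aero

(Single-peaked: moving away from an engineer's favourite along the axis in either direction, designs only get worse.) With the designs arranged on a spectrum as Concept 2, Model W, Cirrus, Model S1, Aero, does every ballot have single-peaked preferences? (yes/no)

Axis positions: Concept 2=1, Model W=2, Cirrus=3, Model S1=4, Aero=5.
Bloc 1 (peak Model W at position 2): ranking walks positions 2-3-4-5-1, expanding outward from the peak — single-peaked.
Bloc 2 (peak Model S1 at position 4): ranking walks positions 4-5-3-2-1, expanding outward from the peak — single-peaked.
Bloc 3 (peak Model S1 at position 4): ranking walks positions 4-3-2-1-5, expanding outward from the peak — single-peaked.
Every ranking is single-peaked on this axis.

yes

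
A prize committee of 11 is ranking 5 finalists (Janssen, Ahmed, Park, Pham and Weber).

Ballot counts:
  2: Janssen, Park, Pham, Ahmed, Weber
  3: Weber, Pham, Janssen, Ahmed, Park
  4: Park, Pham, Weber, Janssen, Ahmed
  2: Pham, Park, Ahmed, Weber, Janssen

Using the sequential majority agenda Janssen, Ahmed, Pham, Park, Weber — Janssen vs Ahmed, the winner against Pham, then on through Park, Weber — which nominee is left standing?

Round 1: Janssen vs Ahmed — 9–2, Janssen advances.
Round 2: Janssen vs Pham — 2–9, Pham advances.
Round 3: Pham vs Park — 5–6, Park advances.
Round 4: Park vs Weber — 8–3, Park advances.
Park survives the agenda.

Park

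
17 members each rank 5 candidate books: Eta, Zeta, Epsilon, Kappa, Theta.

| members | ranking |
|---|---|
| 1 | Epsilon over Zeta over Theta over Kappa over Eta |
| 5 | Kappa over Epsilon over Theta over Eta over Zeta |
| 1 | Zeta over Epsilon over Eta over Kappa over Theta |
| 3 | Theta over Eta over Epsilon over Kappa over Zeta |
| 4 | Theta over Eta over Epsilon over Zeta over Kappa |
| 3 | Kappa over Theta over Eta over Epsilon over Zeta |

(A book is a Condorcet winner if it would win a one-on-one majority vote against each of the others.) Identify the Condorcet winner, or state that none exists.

Head-to-head results (17 members):
Eta–Zeta: Eta 15–2.
Eta vs Epsilon: Eta, 10–7.
Eta vs Kappa: Kappa wins 9–8.
Eta vs Theta: Theta, 16–1.
Zeta vs Epsilon: Epsilon wins 16–1.
Zeta vs Kappa: 1+1+4 = 6 for Zeta, 11 for Kappa — Kappa by 11–6.
Zeta vs Theta: Theta, 15–2.
Epsilon vs Kappa: 9 to 8, Epsilon.
Epsilon vs Theta: Theta wins 10–7.
Kappa–Theta: Kappa 9–8.
No book is unbeaten: Eta loses to Kappa; Zeta loses to Eta; Epsilon loses to Eta; Kappa loses to Epsilon; Theta loses to Kappa. In particular Eta beats Epsilon beats Kappa beats Eta is a majority cycle — no Condorcet winner exists.

none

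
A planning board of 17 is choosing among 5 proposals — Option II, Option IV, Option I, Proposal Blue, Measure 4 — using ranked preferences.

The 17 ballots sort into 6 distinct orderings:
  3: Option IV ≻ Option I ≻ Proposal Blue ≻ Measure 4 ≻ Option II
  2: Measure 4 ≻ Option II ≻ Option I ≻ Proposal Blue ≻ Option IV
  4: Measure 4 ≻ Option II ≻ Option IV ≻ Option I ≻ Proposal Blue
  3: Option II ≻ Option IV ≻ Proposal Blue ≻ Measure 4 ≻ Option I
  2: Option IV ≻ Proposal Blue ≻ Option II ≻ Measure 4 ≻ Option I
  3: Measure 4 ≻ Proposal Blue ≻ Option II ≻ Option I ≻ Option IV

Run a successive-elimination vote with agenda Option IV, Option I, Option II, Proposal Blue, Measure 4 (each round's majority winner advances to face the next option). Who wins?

Measure 4

Round 1: Option IV vs Option I — 12–5, Option IV advances.
Round 2: Option IV vs Option II — 5–12, Option II advances.
Round 3: Option II vs Proposal Blue — 9–8, Option II advances.
Round 4: Option II vs Measure 4 — 5–12, Measure 4 advances.
Measure 4 survives the agenda.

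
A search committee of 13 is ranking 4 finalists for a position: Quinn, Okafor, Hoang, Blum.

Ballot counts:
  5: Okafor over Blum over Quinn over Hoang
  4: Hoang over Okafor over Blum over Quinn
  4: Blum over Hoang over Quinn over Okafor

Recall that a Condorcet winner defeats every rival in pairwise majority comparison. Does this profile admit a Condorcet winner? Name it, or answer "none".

Head-to-head results (13 committee members):
Quinn vs Okafor: Okafor wins 9–4.
Quinn vs Hoang: Hoang, 8–5.
Quinn–Blum: Blum 13–0.
Okafor vs Hoang: Hoang wins 8–5.
Okafor–Blum: Okafor 9–4.
Hoang vs Blum: Blum, 9–4.
No candidate is unbeaten: Quinn loses to Okafor; Okafor loses to Hoang; Hoang loses to Blum; Blum loses to Okafor. In particular Okafor → Blum → Hoang → Okafor is a majority cycle — no Condorcet winner exists.

none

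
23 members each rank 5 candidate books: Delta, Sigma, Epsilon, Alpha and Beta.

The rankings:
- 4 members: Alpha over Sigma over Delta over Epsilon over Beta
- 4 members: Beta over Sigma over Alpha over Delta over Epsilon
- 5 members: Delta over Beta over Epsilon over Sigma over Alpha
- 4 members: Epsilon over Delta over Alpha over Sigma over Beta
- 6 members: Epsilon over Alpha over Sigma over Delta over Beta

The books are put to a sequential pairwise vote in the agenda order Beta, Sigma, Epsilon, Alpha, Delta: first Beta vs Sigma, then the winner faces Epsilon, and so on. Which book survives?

Round 1: Beta vs Sigma — 9–14, Sigma advances.
Round 2: Sigma vs Epsilon — 8–15, Epsilon advances.
Round 3: Epsilon vs Alpha — 15–8, Epsilon advances.
Round 4: Epsilon vs Delta — 10–13, Delta advances.
Delta survives the agenda.

Delta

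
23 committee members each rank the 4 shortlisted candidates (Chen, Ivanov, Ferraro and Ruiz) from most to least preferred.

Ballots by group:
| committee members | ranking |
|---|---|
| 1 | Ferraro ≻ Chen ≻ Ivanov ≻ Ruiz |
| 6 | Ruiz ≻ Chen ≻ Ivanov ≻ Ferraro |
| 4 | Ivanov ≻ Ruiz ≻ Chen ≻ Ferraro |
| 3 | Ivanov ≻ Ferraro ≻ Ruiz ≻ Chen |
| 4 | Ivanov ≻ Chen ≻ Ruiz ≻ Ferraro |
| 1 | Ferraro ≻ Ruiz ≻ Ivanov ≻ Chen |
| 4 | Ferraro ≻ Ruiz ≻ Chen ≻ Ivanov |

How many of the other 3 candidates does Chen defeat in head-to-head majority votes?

1

Chen against each rival (23 committee members):
Chen vs Ivanov: 11 to 12, Ivanov.
Chen vs Ferraro: Chen, 14–9.
Chen vs Ruiz: 1+4 = 5 for Chen, 18 for Ruiz — Ruiz by 18–5.
Chen beats Ferraro; loses to Ivanov, Ruiz — 1 pairwise win.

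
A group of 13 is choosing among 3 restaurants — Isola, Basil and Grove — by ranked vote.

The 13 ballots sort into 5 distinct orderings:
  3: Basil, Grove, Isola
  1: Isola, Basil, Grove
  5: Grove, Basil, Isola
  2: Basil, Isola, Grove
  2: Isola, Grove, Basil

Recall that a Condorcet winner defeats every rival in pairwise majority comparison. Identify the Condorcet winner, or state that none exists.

Grove

Pairwise majorities:
Isola vs Basil: 1+2 = 3 for Isola, 10 for Basil — Basil by 10–3.
Isola vs Grove: Isola preferred on 1+2+2 = 5 ballots; Grove wins 8–5.
Basil vs Grove: Basil is ranked higher on 3+1+2 = 6 ballots, Grove on 7. Grove wins 7–6.
Grove beats each of Isola, Basil — Grove is the Condorcet winner.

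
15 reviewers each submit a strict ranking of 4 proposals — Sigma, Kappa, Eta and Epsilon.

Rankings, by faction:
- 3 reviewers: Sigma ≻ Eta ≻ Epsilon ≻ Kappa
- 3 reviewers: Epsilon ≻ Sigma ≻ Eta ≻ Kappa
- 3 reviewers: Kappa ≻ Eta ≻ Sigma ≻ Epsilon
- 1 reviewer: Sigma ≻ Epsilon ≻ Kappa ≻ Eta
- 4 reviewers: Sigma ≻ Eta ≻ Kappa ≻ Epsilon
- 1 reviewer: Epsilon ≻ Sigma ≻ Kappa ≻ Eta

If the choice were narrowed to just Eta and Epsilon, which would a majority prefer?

Ballots ranking Eta above Epsilon: 3 + 3 + 4 = 10.
Ballots ranking Epsilon above Eta: 15 − 10 = 5.
Eta wins the head-to-head 10–5.

Eta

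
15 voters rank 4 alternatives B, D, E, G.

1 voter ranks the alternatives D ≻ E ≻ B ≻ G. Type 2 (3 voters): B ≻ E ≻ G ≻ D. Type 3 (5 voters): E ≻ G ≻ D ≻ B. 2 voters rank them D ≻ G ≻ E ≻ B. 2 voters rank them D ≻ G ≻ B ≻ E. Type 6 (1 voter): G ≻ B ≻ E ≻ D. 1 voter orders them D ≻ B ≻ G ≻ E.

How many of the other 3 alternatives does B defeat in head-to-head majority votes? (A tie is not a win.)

0

B against each rival (15 voters):
B–D: D 11–4.
B vs E: 3+2+1+1 = 7 for B, 8 for E — E by 8–7.
B vs G: B is ranked higher on 1+3+1 = 5 ballots, G on 10. G wins 10–5.
B beats no one; loses to D, E, G — 0 pairwise wins.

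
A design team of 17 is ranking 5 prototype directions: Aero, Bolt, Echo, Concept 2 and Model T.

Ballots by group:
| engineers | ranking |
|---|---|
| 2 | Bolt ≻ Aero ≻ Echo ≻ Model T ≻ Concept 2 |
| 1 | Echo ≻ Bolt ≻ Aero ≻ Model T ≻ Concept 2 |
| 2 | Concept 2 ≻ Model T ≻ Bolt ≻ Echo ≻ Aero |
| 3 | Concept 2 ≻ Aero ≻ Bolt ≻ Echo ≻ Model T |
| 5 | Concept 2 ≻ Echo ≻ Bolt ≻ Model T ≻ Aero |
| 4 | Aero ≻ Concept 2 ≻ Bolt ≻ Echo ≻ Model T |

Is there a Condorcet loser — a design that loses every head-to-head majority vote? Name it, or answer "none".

Head-to-head results (17 engineers):
Aero vs Bolt: Aero is ranked higher on 3+4 = 7 ballots, Bolt on 10. Bolt wins 10–7.
Aero vs Echo: Aero wins 9–8.
Aero vs Concept 2: Aero preferred on 2+1+4 = 7 ballots; Concept 2 wins 10–7.
Aero vs Model T: Aero wins 10–7.
Bolt vs Echo: Bolt, 11–6.
Bolt vs Concept 2: 2+1 = 3 for Bolt, 14 for Concept 2 — Concept 2 by 14–3.
Bolt vs Model T: 2+1+3+5+4 = 15 for Bolt, 2 for Model T — Bolt by 15–2.
Echo–Concept 2: Concept 2 14–3.
Echo–Model T: Echo 15–2.
Concept 2–Model T: Concept 2 14–3.
Model T loses to every other design — it is the Condorcet loser.

Model T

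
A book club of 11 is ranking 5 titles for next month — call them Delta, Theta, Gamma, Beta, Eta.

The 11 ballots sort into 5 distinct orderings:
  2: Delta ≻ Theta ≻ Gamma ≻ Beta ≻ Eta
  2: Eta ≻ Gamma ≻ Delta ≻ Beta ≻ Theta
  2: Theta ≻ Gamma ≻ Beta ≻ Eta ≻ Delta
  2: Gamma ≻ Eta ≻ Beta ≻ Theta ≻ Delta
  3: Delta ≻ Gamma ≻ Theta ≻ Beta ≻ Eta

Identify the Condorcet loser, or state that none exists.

Head-to-head results (11 members):
Delta vs Theta: Delta, 7–4.
Delta vs Gamma: Gamma, 6–5.
Delta vs Beta: Delta wins 7–4.
Delta vs Eta: Delta is ranked higher on 2+3 = 5 ballots, Eta on 6. Eta wins 6–5.
Theta vs Gamma: Theta is ranked higher on 2+2 = 4 ballots, Gamma on 7. Gamma wins 7–4.
Theta vs Beta: Theta is ranked higher on 2+2+3 = 7 ballots, Beta on 4. Theta wins 7–4.
Theta vs Eta: 2+2+3 = 7 for Theta, 4 for Eta — Theta by 7–4.
Gamma vs Beta: Gamma preferred on 2+2+2+2+3 = 11 ballots; Gamma wins 11–0.
Gamma vs Eta: Gamma preferred on 2+2+2+3 = 9 ballots; Gamma wins 9–2.
Beta vs Eta: Beta preferred on 2+2+3 = 7 ballots; Beta wins 7–4.
Every book wins at least one matchup (Delta beats Theta; Theta beats Beta; Gamma beats Delta; Beta beats Eta; Eta beats Delta), so there is no Condorcet loser.

none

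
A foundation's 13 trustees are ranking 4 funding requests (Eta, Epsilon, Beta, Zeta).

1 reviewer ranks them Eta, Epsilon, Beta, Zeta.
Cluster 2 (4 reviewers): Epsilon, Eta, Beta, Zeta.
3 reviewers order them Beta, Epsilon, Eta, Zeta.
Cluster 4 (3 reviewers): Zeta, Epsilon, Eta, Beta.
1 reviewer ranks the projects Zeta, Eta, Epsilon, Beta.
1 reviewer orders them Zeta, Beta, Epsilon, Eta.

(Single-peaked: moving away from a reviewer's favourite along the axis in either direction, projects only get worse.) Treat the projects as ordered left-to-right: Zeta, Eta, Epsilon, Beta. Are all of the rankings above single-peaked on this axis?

no

Axis positions: Zeta=1, Eta=2, Epsilon=3, Beta=4.
Cluster 1 (peak Eta at position 2): ranking walks positions 2-3-4-1, expanding outward from the peak — single-peaked.
Cluster 2 (peak Epsilon at position 3): ranking walks positions 3-2-4-1, expanding outward from the peak — single-peaked.
Cluster 3 (peak Beta at position 4): ranking walks positions 4-3-2-1, expanding outward from the peak — single-peaked.
Cluster 4: ranking walks positions 1-3-2-4; Epsilon is ranked above Eta even though Eta lies between Epsilon and the peak Zeta on the axis — preferences dip and rise again. Not single-peaked.
Cluster 5 (peak Zeta at position 1): ranking walks positions 1-2-3-4, expanding outward from the peak — single-peaked.
Cluster 6: ranking walks positions 1-4-3-2; Beta is ranked above Eta even though Eta lies between Beta and the peak Zeta on the axis — preferences dip and rise again. Not single-peaked.
Cluster 4 violates single-peakedness, so the profile is not single-peaked on this axis.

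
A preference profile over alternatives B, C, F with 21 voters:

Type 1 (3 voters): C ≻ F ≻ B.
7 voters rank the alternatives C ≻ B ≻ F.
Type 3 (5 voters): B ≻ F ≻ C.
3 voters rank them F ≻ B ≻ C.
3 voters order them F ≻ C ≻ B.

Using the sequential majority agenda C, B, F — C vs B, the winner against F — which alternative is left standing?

F

Round 1: C vs B — 13–8, C advances.
Round 2: C vs F — 10–11, F advances.
The agenda winner is F.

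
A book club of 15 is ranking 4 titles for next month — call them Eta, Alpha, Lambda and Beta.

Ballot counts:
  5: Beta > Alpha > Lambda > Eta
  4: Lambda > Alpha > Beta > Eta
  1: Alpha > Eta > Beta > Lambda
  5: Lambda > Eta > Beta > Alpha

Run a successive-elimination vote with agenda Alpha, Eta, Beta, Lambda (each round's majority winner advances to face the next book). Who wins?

Lambda

Round 1: Alpha vs Eta — 10–5, Alpha advances.
Round 2: Alpha vs Beta — 5–10, Beta advances.
Round 3: Beta vs Lambda — 6–9, Lambda advances.
Lambda survives the agenda.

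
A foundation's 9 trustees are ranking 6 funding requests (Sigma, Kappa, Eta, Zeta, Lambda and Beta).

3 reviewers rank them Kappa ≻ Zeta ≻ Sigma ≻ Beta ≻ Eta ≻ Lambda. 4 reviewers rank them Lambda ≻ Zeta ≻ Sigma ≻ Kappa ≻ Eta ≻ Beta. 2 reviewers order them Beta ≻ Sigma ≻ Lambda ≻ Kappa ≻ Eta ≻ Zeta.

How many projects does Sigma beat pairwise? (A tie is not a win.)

Sigma against each rival (9 reviewers):
Sigma–Kappa: Sigma 6–3.
Sigma vs Eta: Sigma, 9–0.
Sigma vs Zeta: 2 to 7, Zeta.
Sigma vs Lambda: Sigma preferred on 3+2 = 5 ballots; Sigma wins 5–4.
Sigma vs Beta: Sigma preferred on 3+4 = 7 ballots; Sigma wins 7–2.
Sigma beats Kappa, Eta, Lambda, Beta; loses to Zeta — 4 pairwise wins.

4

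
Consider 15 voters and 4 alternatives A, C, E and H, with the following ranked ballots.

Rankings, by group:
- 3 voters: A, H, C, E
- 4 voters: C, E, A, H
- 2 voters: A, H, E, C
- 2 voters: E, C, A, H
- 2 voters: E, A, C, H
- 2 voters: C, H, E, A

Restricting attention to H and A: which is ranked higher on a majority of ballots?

A

Ballots ranking H above A: 2.
Ballots ranking A above H: 15 − 2 = 13.
A wins the head-to-head 13–2.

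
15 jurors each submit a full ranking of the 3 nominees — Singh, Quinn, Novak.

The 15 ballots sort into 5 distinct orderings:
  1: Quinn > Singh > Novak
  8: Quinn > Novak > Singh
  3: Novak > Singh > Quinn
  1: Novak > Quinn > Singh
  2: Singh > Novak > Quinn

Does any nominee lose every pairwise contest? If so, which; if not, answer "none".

Pairwise majorities:
Singh vs Quinn: Singh preferred on 3+2 = 5 ballots; Quinn wins 10–5.
Singh vs Novak: 1+2 = 3 for Singh, 12 for Novak — Novak by 12–3.
Quinn vs Novak: Quinn is ranked higher on 1+8 = 9 ballots, Novak on 6. Quinn wins 9–6.
Only Singh has no wins; Singh is the Condorcet loser.

Singh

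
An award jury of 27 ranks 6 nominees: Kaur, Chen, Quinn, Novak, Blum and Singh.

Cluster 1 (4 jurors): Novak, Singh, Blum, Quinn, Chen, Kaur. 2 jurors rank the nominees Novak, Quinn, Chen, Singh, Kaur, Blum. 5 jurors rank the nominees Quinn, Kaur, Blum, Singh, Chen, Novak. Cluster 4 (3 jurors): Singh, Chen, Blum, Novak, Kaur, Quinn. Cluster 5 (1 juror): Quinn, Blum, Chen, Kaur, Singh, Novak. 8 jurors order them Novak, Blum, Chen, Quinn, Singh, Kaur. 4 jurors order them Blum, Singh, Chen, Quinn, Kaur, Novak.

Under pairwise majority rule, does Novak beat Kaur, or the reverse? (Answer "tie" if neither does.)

Novak

Ballots ranking Novak above Kaur: 4 + 2 + 3 + 8 = 17.
Ballots ranking Kaur above Novak: 27 − 17 = 10.
Novak wins the head-to-head 17–10.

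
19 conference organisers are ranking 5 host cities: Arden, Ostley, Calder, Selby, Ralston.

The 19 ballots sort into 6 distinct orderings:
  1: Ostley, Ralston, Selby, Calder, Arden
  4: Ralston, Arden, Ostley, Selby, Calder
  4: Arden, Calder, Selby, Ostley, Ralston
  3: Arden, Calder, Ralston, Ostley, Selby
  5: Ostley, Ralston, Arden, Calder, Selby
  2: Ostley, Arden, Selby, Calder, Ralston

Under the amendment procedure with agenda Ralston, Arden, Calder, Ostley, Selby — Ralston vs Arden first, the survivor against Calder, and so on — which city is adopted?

Round 1: Ralston vs Arden — 10–9, Ralston advances.
Round 2: Ralston vs Calder — 10–9, Ralston advances.
Round 3: Ralston vs Ostley — 7–12, Ostley advances.
Round 4: Ostley vs Selby — 15–4, Ostley advances.
Ostley survives the agenda.

Ostley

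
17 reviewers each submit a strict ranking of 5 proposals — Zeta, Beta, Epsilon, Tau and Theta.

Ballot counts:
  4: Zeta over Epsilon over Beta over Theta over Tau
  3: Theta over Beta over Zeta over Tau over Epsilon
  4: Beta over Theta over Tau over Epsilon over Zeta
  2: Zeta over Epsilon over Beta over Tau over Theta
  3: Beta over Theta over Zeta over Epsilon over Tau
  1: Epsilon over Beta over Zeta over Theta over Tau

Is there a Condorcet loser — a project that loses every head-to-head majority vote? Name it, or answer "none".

Pairwise majorities:
Zeta–Beta: Beta 11–6.
Zeta vs Epsilon: Zeta preferred on 4+3+2+3 = 12 ballots; Zeta wins 12–5.
Zeta vs Tau: 13 to 4, Zeta.
Zeta vs Theta: 7 to 10, Theta.
Beta vs Epsilon: Beta, 10–7.
Beta vs Tau: 17 to 0, Beta.
Beta vs Theta: 4+4+2+3+1 = 14 for Beta, 3 for Theta — Beta by 14–3.
Epsilon–Tau: Epsilon 10–7.
Epsilon vs Theta: Epsilon preferred on 4+2+1 = 7 ballots; Theta wins 10–7.
Tau vs Theta: 2 for Tau, 15 for Theta — Theta by 15–2.
Tau loses to every other project — it is the Condorcet loser.

Tau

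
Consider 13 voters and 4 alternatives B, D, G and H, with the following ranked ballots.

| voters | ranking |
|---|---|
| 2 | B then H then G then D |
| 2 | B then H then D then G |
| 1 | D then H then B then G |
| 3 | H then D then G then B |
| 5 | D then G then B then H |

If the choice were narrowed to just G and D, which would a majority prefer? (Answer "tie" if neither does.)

D

Ballots ranking G above D: 2.
Ballots ranking D above G: 13 − 2 = 11.
D wins the head-to-head 11–2.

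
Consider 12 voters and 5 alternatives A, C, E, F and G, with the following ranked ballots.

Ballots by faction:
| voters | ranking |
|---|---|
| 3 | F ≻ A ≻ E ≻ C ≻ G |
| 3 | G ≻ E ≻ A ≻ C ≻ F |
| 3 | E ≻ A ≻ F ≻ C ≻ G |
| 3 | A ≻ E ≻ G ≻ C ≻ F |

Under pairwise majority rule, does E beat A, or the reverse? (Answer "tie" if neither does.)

Ballots ranking E above A: 3 + 3 = 6.
Ballots ranking A above E: 12 − 6 = 6.
6–6: the pair ties.

tie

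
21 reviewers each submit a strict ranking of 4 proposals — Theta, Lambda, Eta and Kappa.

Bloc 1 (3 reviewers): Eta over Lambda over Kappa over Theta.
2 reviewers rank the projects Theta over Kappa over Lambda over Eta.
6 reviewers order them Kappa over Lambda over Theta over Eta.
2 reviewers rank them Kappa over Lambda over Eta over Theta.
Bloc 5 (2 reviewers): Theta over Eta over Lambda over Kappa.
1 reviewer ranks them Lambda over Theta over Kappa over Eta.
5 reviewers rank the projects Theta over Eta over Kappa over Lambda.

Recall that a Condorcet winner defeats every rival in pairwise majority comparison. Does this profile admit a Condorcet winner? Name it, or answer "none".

Kappa

Head-to-head results (21 reviewers):
Theta vs Lambda: 2+2+5 = 9 for Theta, 12 for Lambda — Lambda by 12–9.
Theta vs Eta: 16 to 5, Theta.
Theta vs Kappa: Theta is ranked higher on 2+2+1+5 = 10 ballots, Kappa on 11. Kappa wins 11–10.
Lambda vs Eta: 2+6+2+1 = 11 for Lambda, 10 for Eta — Lambda by 11–10.
Lambda vs Kappa: 3+2+1 = 6 for Lambda, 15 for Kappa — Kappa by 15–6.
Eta vs Kappa: Eta preferred on 3+2+5 = 10 ballots; Kappa wins 11–10.
Kappa defeats every rival head-to-head and is the Condorcet winner.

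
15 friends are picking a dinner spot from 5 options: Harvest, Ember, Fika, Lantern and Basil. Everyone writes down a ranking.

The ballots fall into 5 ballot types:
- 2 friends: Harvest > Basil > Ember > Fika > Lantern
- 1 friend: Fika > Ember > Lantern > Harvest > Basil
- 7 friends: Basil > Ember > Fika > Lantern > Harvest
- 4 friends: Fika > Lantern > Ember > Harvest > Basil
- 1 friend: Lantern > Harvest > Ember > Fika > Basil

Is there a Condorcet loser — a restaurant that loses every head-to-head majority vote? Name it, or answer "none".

none

Pairwise majorities:
Harvest–Ember: Ember 12–3.
Harvest vs Fika: Fika, 12–3.
Harvest–Lantern: Lantern 13–2.
Harvest vs Basil: 2+1+4+1 = 8 for Harvest, 7 for Basil — Harvest by 8–7.
Ember vs Fika: Ember wins 10–5.
Ember vs Lantern: 2+1+7 = 10 for Ember, 5 for Lantern — Ember by 10–5.
Ember vs Basil: Basil wins 9–6.
Fika vs Lantern: Fika, 14–1.
Fika–Basil: Basil 9–6.
Lantern vs Basil: Basil wins 9–6.
Every restaurant wins at least one matchup (Harvest beats Basil; Ember beats Harvest; Fika beats Harvest; Lantern beats Harvest; Basil beats Ember), so there is no Condorcet loser.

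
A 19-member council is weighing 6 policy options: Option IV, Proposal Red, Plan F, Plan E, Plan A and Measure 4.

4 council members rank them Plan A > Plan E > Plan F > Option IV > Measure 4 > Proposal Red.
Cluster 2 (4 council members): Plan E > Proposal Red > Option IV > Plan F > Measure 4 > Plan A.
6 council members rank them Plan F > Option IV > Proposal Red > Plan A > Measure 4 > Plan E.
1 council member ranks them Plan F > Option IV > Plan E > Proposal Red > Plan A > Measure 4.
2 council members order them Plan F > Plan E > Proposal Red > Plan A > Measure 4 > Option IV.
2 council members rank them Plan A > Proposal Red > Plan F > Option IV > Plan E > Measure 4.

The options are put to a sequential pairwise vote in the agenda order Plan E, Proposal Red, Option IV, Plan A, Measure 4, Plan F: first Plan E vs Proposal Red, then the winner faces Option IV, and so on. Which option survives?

Round 1: Plan E vs Proposal Red — 11–8, Plan E advances.
Round 2: Plan E vs Option IV — 10–9, Plan E advances.
Round 3: Plan E vs Plan A — 7–12, Plan A advances.
Round 4: Plan A vs Measure 4 — 15–4, Plan A advances.
Round 5: Plan A vs Plan F — 6–13, Plan F advances.
Plan F survives the agenda.

Plan F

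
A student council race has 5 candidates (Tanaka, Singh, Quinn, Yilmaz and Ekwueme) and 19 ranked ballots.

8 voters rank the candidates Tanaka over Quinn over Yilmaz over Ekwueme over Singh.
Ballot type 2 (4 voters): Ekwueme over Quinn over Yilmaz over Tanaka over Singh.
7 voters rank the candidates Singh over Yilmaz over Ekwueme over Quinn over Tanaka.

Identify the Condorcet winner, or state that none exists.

none

Pairwise majorities:
Tanaka–Singh: Tanaka 12–7.
Tanaka–Quinn: Quinn 11–8.
Tanaka vs Yilmaz: Yilmaz wins 11–8.
Tanaka–Ekwueme: Ekwueme 11–8.
Singh vs Quinn: Quinn wins 12–7.
Singh–Yilmaz: Yilmaz 12–7.
Singh vs Ekwueme: Ekwueme, 12–7.
Quinn–Yilmaz: Quinn 12–7.
Quinn vs Ekwueme: Ekwueme, 11–8.
Yilmaz vs Ekwueme: Yilmaz, 15–4.
No candidate is unbeaten: Tanaka loses to Quinn; Singh loses to Tanaka; Quinn loses to Ekwueme; Yilmaz loses to Quinn; Ekwueme loses to Yilmaz. In particular Quinn beats Yilmaz beats Ekwueme beats Quinn is a majority cycle — no Condorcet winner exists.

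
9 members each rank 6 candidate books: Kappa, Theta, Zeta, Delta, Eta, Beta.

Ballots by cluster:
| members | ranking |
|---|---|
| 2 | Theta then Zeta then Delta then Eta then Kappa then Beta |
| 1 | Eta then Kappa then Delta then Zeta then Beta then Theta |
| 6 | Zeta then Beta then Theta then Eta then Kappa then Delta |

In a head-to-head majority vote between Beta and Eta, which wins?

Ballots ranking Beta above Eta: 6.
Ballots ranking Eta above Beta: 9 − 6 = 3.
Beta wins the head-to-head 6–3.

Beta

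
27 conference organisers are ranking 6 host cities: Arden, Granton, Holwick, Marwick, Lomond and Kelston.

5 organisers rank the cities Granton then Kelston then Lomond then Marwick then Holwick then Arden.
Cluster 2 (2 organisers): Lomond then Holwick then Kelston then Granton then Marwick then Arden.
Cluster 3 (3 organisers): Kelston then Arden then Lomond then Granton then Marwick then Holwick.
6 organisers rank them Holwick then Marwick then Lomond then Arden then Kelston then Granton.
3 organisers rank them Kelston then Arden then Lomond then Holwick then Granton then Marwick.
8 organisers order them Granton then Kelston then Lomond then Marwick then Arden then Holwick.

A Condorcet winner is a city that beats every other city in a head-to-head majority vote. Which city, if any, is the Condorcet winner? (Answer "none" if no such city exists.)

Pairwise majorities:
Arden–Granton: Granton 15–12.
Arden–Holwick: Arden 14–13.
Arden vs Marwick: Marwick, 21–6.
Arden vs Lomond: Lomond, 21–6.
Arden vs Kelston: Kelston wins 21–6.
Granton–Holwick: Granton 16–11.
Granton vs Marwick: Granton wins 21–6.
Granton vs Lomond: Lomond wins 14–13.
Granton vs Kelston: Kelston wins 14–13.
Holwick–Marwick: Marwick 16–11.
Holwick–Lomond: Lomond 21–6.
Holwick vs Kelston: Kelston wins 19–8.
Marwick vs Lomond: Lomond wins 21–6.
Marwick–Kelston: Kelston 21–6.
Lomond vs Kelston: Kelston wins 19–8.
Kelston beats each of Arden, Granton, Holwick, Marwick, Lomond — Kelston is the Condorcet winner.

Kelston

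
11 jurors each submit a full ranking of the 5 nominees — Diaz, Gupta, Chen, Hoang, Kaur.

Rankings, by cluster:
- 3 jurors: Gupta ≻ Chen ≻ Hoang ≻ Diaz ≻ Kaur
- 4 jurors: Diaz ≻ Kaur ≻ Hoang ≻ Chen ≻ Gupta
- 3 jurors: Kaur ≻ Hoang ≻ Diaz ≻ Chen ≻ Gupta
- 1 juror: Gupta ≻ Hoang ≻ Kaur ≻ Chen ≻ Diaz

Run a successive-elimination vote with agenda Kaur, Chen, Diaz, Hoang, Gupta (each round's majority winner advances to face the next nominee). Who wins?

Round 1: Kaur vs Chen — 8–3, Kaur advances.
Round 2: Kaur vs Diaz — 4–7, Diaz advances.
Round 3: Diaz vs Hoang — 4–7, Hoang advances.
Round 4: Hoang vs Gupta — 7–4, Hoang advances.
Hoang survives the agenda.

Hoang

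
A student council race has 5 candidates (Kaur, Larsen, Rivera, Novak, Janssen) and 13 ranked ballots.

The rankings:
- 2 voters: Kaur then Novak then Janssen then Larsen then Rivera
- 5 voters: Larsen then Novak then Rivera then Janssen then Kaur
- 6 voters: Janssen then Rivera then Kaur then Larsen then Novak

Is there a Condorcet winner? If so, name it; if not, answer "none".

none

Check each pair by majority over 13 ballots:
Kaur vs Larsen: Kaur, 8–5.
Kaur vs Rivera: Rivera wins 11–2.
Kaur–Novak: Kaur 8–5.
Kaur vs Janssen: Janssen wins 11–2.
Larsen vs Rivera: Larsen, 7–6.
Larsen vs Novak: Larsen, 11–2.
Larsen vs Janssen: Janssen, 8–5.
Rivera vs Novak: Novak wins 7–6.
Rivera vs Janssen: Janssen, 8–5.
Novak–Janssen: Novak 7–6.
Every candidate loses at least once (Kaur loses to Rivera; Larsen loses to Kaur; Rivera loses to Larsen; Novak loses to Kaur; Janssen loses to Novak). The majority relation contains the cycle Kaur → Larsen → Rivera → Kaur, so there is no Condorcet winner.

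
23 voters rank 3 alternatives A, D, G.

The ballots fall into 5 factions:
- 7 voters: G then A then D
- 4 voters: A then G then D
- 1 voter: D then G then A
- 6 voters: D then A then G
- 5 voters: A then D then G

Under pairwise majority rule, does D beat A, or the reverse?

A

Ballots ranking D above A: 1 + 6 = 7.
Ballots ranking A above D: 23 − 7 = 16.
A wins the head-to-head 16–7.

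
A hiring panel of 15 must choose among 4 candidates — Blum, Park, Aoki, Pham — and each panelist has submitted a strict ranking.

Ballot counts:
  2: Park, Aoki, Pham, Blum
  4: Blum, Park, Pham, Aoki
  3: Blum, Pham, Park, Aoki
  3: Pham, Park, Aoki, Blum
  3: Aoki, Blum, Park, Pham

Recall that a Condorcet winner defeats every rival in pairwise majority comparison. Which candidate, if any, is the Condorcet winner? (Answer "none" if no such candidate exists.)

Head-to-head results (15 committee members):
Blum vs Park: Blum wins 10–5.
Blum vs Aoki: 4+3 = 7 for Blum, 8 for Aoki — Aoki by 8–7.
Blum–Pham: Blum 10–5.
Park vs Aoki: Park wins 12–3.
Park vs Pham: Park, 9–6.
Aoki vs Pham: Pham wins 10–5.
Each candidate drops at least one matchup (Blum loses to Aoki; Park loses to Blum; Aoki loses to Park; Pham loses to Blum); the cycle Blum → Park → Aoki → Blum rules out a Condorcet winner.

none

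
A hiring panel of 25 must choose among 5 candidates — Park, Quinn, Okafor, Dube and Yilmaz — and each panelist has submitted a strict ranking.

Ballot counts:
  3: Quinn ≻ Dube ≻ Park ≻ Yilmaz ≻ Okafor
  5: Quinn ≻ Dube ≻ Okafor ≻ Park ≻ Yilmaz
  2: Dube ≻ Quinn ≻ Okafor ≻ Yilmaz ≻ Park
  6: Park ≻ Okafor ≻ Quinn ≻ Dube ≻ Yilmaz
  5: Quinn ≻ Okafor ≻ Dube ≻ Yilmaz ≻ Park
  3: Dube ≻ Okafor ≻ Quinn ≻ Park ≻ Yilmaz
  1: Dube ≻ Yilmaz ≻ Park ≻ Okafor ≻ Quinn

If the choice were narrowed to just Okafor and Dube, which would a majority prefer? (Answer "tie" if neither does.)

Ballots ranking Okafor above Dube: 6 + 5 = 11.
Ballots ranking Dube above Okafor: 25 − 11 = 14.
Dube wins the head-to-head 14–11.

Dube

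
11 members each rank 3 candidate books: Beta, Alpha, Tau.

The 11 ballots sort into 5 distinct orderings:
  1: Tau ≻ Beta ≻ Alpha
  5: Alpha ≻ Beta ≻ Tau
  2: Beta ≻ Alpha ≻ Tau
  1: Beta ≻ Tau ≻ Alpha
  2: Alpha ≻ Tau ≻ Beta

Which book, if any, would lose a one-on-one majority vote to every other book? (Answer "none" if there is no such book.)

Tau

Head-to-head results (11 members):
Beta vs Alpha: Beta preferred on 1+2+1 = 4 ballots; Alpha wins 7–4.
Beta vs Tau: Beta wins 8–3.
Alpha vs Tau: 9 to 2, Alpha.
Tau loses to every other book — it is the Condorcet loser.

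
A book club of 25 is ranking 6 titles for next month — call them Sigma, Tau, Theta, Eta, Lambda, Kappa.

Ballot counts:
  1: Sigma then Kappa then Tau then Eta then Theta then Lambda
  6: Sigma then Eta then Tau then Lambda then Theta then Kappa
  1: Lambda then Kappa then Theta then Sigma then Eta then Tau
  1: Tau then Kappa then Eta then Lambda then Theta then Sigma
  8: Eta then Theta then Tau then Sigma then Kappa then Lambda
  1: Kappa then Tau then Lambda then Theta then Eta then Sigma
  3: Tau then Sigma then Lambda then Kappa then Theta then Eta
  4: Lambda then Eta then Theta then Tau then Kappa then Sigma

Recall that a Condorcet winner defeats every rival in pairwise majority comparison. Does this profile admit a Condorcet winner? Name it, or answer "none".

Check each pair by majority over 25 ballots:
Sigma vs Tau: Sigma is ranked higher on 1+6+1 = 8 ballots, Tau on 17. Tau wins 17–8.
Sigma vs Theta: Sigma is ranked higher on 1+6+3 = 10 ballots, Theta on 15. Theta wins 15–10.
Sigma vs Eta: Sigma preferred on 1+6+1+3 = 11 ballots; Eta wins 14–11.
Sigma vs Lambda: Sigma preferred on 1+6+8+3 = 18 ballots; Sigma wins 18–7.
Sigma vs Kappa: Sigma preferred on 1+6+8+3 = 18 ballots; Sigma wins 18–7.
Tau vs Theta: Tau is ranked higher on 1+6+1+1+3 = 12 ballots, Theta on 13. Theta wins 13–12.
Tau vs Eta: Tau is ranked higher on 1+1+1+3 = 6 ballots, Eta on 19. Eta wins 19–6.
Tau vs Lambda: Tau is ranked higher on 1+6+1+8+1+3 = 20 ballots, Lambda on 5. Tau wins 20–5.
Tau vs Kappa: 6+1+8+3+4 = 22 for Tau, 3 for Kappa — Tau by 22–3.
Theta vs Eta: Theta is ranked higher on 1+1+3 = 5 ballots, Eta on 20. Eta wins 20–5.
Theta vs Lambda: 9 to 16, Lambda.
Theta vs Kappa: Theta preferred on 6+8+4 = 18 ballots; Theta wins 18–7.
Eta vs Lambda: 16 to 9, Eta.
Eta vs Kappa: 18 to 7, Eta.
Lambda vs Kappa: Lambda preferred on 6+1+3+4 = 14 ballots; Lambda wins 14–11.
Eta beats each of Sigma, Tau, Theta, Lambda, Kappa — Eta is the Condorcet winner.

Eta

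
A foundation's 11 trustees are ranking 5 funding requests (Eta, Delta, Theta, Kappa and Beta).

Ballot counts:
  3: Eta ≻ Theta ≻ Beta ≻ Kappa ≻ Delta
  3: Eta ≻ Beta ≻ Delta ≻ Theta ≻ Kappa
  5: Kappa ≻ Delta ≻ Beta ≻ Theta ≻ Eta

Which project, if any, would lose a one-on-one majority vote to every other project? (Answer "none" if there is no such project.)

Head-to-head results (11 reviewers):
Eta vs Delta: 6 to 5, Eta.
Eta–Theta: Eta 6–5.
Eta vs Kappa: 6 to 5, Eta.
Eta vs Beta: Eta wins 6–5.
Delta vs Theta: 3+5 = 8 for Delta, 3 for Theta — Delta by 8–3.
Delta vs Kappa: Delta is ranked higher on 3 ballots, Kappa on 8. Kappa wins 8–3.
Delta vs Beta: Delta preferred on 5 ballots; Beta wins 6–5.
Theta vs Kappa: Theta, 6–5.
Theta vs Beta: Beta, 8–3.
Kappa vs Beta: Beta, 6–5.
No project is winless: Eta beats Delta; Delta beats Theta; Theta beats Kappa; Kappa beats Delta; Beta beats Delta. There is no Condorcet loser.

none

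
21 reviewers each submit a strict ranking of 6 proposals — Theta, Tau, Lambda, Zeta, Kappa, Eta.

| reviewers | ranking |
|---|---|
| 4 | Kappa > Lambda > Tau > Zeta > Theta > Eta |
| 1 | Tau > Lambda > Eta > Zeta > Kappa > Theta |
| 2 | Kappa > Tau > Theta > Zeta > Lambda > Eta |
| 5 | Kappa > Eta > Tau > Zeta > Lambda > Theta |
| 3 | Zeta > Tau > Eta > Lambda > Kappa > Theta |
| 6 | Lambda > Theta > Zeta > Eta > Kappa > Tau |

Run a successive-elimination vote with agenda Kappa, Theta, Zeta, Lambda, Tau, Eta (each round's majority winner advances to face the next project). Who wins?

Round 1: Kappa vs Theta — 15–6, Kappa advances.
Round 2: Kappa vs Zeta — 11–10, Kappa advances.
Round 3: Kappa vs Lambda — 11–10, Kappa advances.
Round 4: Kappa vs Tau — 17–4, Kappa advances.
Round 5: Kappa vs Eta — 11–10, Kappa advances.
The agenda winner is Kappa.

Kappa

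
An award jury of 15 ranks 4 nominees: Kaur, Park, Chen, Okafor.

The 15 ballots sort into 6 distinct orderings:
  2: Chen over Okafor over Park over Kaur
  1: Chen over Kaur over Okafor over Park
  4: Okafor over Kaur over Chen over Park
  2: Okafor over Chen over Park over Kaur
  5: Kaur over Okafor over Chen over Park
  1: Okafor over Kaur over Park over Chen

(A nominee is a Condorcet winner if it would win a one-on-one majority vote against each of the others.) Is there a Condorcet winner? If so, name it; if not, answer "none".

Okafor

Check each pair by majority over 15 ballots:
Kaur vs Park: 1+4+5+1 = 11 for Kaur, 4 for Park — Kaur by 11–4.
Kaur vs Chen: 10 to 5, Kaur.
Kaur vs Okafor: 6 to 9, Okafor.
Park vs Chen: Park is ranked higher on 1 ballot, Chen on 14. Chen wins 14–1.
Park vs Okafor: Park preferred on 0 ballots; Okafor wins 15–0.
Chen vs Okafor: Chen is ranked higher on 2+1 = 3 ballots, Okafor on 12. Okafor wins 12–3.
Okafor defeats every rival head-to-head and is the Condorcet winner.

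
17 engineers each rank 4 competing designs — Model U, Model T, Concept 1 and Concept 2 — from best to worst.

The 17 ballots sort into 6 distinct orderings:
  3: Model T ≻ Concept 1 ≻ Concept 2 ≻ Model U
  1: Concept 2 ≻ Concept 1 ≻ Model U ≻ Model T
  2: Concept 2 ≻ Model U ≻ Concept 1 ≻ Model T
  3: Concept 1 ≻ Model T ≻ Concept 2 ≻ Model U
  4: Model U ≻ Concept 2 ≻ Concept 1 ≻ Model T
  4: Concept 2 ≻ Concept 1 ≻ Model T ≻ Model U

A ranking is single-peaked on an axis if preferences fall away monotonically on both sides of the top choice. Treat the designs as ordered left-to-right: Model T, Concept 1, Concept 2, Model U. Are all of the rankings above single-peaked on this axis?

Axis positions: Model T=1, Concept 1=2, Concept 2=3, Model U=4.
Ballot type 1 (peak Model T at position 1): ranking walks positions 1-2-3-4, expanding outward from the peak — single-peaked.
Ballot type 2 (peak Concept 2 at position 3): ranking walks positions 3-2-4-1, expanding outward from the peak — single-peaked.
Ballot type 3 (peak Concept 2 at position 3): ranking walks positions 3-4-2-1, expanding outward from the peak — single-peaked.
Ballot type 4 (peak Concept 1 at position 2): ranking walks positions 2-1-3-4, expanding outward from the peak — single-peaked.
Ballot type 5 (peak Model U at position 4): ranking walks positions 4-3-2-1, expanding outward from the peak — single-peaked.
Ballot type 6 (peak Concept 2 at position 3): ranking walks positions 3-2-1-4, expanding outward from the peak — single-peaked.
Every ranking is single-peaked on this axis.

yes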